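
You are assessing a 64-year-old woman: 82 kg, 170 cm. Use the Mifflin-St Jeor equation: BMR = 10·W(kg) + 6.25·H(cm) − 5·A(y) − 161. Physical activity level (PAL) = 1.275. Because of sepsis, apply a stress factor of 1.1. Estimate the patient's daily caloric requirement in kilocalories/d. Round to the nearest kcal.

1966 kilocalories/d

Mifflin-St Jeor (female): BMR = 10(82) + 6.25(170) − 5(64) − 161 = 820 + 1062.5 − 320 − 161 = 1401.5 kcal/day.
TEE = BMR × activity factor = 1401.5 × 1.275 = 1786.9125 kcal/day.
Apply stress factor: 1786.9125 × 1.1 = 1965.6038 kcal/day.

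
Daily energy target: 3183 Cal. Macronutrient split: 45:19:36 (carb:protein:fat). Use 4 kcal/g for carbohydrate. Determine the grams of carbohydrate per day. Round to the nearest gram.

Carbohydrate energy = 45% × 3183 = 1432.35 kcal.
At 4 kcal/g: 1432.35 ÷ 4 = 358.0875 g.

358 g/day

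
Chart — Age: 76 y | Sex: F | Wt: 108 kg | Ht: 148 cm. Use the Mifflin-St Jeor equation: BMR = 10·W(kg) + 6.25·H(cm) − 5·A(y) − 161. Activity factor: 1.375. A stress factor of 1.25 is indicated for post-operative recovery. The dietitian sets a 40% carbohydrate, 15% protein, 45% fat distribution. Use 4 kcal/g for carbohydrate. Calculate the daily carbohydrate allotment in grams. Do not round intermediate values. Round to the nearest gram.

252 g/day

Mifflin-St Jeor (female): BMR = 10(108) + 6.25(148) − 5(76) − 161 = 1080 + 925 − 380 − 161 = 1464 kcal/day.
TEE = 1464 × 1.375 = 2013 kcal/day.
With stress factor 1.25: 2013 × 1.25 = 2516.25 kcal/day.
Carbohydrate energy = 40% × 2516.25 = 1006.5 kcal.
Carbohydrate = 1006.5 ÷ 4 kcal/g = 251.625 g.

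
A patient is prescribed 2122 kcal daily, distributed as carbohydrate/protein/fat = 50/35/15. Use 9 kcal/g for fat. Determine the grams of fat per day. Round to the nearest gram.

35 g/day

Fat energy = 15% × 2122 = 318.3 kcal.
At 9 kcal/g: 318.3 ÷ 9 = 35.3667 g.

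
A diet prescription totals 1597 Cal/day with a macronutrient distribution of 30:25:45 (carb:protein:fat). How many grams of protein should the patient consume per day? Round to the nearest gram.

100 g/day

Protein energy = 25% × 1597 = 399.25 kcal.
At 4 kcal/g: 399.25 ÷ 4 = 99.8125 g.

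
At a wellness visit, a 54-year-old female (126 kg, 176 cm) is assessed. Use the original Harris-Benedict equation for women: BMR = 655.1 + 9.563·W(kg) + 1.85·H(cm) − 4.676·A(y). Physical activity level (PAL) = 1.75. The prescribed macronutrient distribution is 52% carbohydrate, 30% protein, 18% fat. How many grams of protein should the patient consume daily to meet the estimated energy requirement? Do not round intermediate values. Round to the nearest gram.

Harris-Benedict: BMR = 655.1 + 9.563(126) + 1.85(176) − 4.676(54) = 1933.134 kcal/day.
TEE = 1933.134 × 1.75 = 3382.9845 kcal/day.
Protein energy = 30% × 3382.9845 = 1014.8954 kcal.
Protein = 1014.8954 ÷ 4 kcal/g = 253.7238 g.

254 g/day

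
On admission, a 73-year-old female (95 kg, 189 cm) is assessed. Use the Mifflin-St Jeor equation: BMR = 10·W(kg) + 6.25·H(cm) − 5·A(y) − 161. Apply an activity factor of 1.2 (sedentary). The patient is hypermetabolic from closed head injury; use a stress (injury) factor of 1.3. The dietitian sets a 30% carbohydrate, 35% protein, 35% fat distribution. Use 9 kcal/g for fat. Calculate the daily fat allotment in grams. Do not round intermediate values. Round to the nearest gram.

Mifflin-St Jeor (female): BMR = 10(95) + 6.25(189) − 5(73) − 161 = 950 + 1181.25 − 365 − 161 = 1605.25 kcal/day.
TEE = 1605.25 × 1.2 = 1926.3 kcal/day.
With stress factor 1.3: 1926.3 × 1.3 = 2504.19 kcal/day.
Fat energy = 35% × 2504.19 = 876.4665 kcal.
Fat = 876.4665 ÷ 9 kcal/g = 97.3852 g.

97 g/day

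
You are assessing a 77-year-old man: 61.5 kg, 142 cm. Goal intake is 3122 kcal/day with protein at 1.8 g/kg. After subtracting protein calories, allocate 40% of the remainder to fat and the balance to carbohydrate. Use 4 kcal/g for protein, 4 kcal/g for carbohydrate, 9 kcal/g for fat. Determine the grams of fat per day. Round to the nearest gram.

Protein = 1.8 × 61.5 = 110.7 g → 110.7 × 4 = 442.8 kcal.
Non-protein calories = 3122 − 442.8 = 2679.2 kcal.
Fat: 40% × 2679.2 = 1071.68 kcal; carbohydrate: 1607.52 kcal.
Fat: 1071.68 kcal ÷ 9 kcal/g = 119.0756 g.

119 g/day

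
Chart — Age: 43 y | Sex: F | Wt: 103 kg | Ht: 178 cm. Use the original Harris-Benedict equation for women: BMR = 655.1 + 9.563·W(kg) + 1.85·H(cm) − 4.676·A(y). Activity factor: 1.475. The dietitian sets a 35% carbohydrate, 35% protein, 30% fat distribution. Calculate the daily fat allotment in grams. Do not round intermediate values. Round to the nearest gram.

87 g/day

Harris-Benedict: BMR = 655.1 + 9.563(103) + 1.85(178) − 4.676(43) = 1768.321 kcal/day.
TEE = 1768.321 × 1.475 = 2608.2735 kcal/day.
Fat energy = 30% × 2608.2735 = 782.482 kcal.
Fat = 782.482 ÷ 9 kcal/g = 86.9424 g.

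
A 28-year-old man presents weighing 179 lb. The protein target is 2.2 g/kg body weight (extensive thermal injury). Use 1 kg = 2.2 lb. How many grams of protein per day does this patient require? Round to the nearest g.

179 g/day

Weight in kg = 179 ÷ 2.2 = 81.3636 kg.
Protein = 2.2 g/kg × 81.3636 kg = 179 g/day.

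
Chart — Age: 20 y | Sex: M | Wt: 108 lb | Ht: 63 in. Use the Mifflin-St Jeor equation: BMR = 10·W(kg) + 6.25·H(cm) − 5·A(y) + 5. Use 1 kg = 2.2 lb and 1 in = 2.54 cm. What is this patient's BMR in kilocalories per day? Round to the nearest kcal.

Convert to metric: weight = 108 ÷ 2.2 = 49.0909 kg; height = 63 × 2.54 = 160.02 cm.
Mifflin-St Jeor (male): BMR = 10(49.0909) + 6.25(160.02) − 5(20) + 5 = 490.9091 + 1000.125 − 100 + 5 = 1396.0341 kcal/day.

1396 kilocalories per day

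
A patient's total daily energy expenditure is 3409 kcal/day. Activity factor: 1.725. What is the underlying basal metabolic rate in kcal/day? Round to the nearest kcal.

1976 kcal/day

BMR = TEE ÷ activity factor = 3409 ÷ 1.725 = 1976.2319 kcal/day.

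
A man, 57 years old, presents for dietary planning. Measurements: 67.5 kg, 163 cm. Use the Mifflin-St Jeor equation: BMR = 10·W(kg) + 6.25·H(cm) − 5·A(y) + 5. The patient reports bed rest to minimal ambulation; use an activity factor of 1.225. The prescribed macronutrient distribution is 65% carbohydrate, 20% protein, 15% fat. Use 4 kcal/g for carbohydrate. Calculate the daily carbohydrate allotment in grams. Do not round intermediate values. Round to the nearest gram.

281 g/day

Mifflin-St Jeor (male): BMR = 10(67.5) + 6.25(163) − 5(57) + 5 = 675 + 1018.75 − 285 + 5 = 1413.75 kcal/day.
TEE = 1413.75 × 1.225 = 1731.8438 kcal/day.
Carbohydrate energy = 65% × 1731.8438 = 1125.6984 kcal.
Carbohydrate = 1125.6984 ÷ 4 kcal/g = 281.4246 g.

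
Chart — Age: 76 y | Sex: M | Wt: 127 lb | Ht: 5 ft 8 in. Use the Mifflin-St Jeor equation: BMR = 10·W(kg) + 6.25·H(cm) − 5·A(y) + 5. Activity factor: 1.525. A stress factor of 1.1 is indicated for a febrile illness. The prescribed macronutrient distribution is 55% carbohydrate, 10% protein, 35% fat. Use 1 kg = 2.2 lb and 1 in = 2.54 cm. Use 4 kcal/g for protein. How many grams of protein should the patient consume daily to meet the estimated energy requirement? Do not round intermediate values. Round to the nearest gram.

54 g/day

Convert to metric: weight = 127 ÷ 2.2 = 57.7273 kg; height = (5×12 + 8) × 2.54 = 68 × 2.54 = 172.72 cm.
Mifflin-St Jeor (male): BMR = 10(57.7273) + 6.25(172.72) − 5(76) + 5 = 577.2727 + 1079.5 − 380 + 5 = 1281.7727 kcal/day.
TEE = 1281.7727 × 1.525 = 1954.7034 kcal/day.
With stress factor 1.1: 1954.7034 × 1.1 = 2150.1738 kcal/day.
Protein energy = 10% × 2150.1738 = 215.0174 kcal.
Protein = 215.0174 ÷ 4 kcal/g = 53.7543 g.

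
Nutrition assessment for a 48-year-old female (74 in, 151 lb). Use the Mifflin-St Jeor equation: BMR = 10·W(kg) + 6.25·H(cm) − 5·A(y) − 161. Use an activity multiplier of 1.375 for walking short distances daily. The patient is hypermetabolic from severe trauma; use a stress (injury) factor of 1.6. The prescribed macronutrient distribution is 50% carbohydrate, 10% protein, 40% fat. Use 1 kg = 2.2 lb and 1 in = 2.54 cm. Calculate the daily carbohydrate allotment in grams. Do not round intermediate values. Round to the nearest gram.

402 g/day

Convert to metric: weight = 151 ÷ 2.2 = 68.6364 kg; height = 74 × 2.54 = 187.96 cm.
Mifflin-St Jeor (female): BMR = 10(68.6364) + 6.25(187.96) − 5(48) − 161 = 686.3636 + 1174.75 − 240 − 161 = 1460.1136 kcal/day.
TEE = 1460.1136 × 1.375 = 2007.6563 kcal/day.
With stress factor 1.6: 2007.6563 × 1.6 = 3212.25 kcal/day.
Carbohydrate energy = 50% × 3212.25 = 1606.125 kcal.
Carbohydrate = 1606.125 ÷ 4 kcal/g = 401.5313 g.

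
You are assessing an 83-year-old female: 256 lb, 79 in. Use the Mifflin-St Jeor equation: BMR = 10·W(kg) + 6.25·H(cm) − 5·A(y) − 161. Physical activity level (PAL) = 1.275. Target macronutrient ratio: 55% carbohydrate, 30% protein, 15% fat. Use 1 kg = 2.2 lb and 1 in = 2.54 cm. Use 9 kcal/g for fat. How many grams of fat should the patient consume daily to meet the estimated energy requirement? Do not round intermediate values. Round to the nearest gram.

Convert to metric: weight = 256 ÷ 2.2 = 116.3636 kg; height = 79 × 2.54 = 200.66 cm.
Mifflin-St Jeor (female): BMR = 10(116.3636) + 6.25(200.66) − 5(83) − 161 = 1163.6364 + 1254.125 − 415 − 161 = 1841.7614 kcal/day.
TEE = 1841.7614 × 1.275 = 2348.2457 kcal/day.
Fat energy = 15% × 2348.2457 = 352.2369 kcal.
Fat = 352.2369 ÷ 9 kcal/g = 39.1374 g.

39 g/day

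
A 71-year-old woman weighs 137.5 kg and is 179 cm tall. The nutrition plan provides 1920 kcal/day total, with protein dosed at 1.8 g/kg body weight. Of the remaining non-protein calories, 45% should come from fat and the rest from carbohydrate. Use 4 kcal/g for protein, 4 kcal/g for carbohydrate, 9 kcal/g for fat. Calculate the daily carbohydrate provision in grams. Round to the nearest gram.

Protein = 1.8 × 137.5 = 247.5 g → 247.5 × 4 = 990 kcal.
Non-protein calories = 1920 − 990 = 930 kcal.
Fat: 45% × 930 = 418.5 kcal; carbohydrate: 511.5 kcal.
Carbohydrate: 511.5 kcal ÷ 4 kcal/g = 127.875 g.

128 g/day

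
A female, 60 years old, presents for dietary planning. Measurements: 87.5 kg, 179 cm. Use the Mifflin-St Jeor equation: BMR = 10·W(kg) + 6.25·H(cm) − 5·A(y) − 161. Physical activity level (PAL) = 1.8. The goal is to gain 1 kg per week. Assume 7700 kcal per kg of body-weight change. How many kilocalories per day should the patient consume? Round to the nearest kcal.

3859 kilocalories per day

Mifflin-St Jeor (female): BMR = 10(87.5) + 6.25(179) − 5(60) − 161 = 875 + 1118.75 − 300 − 161 = 1532.75 kcal/day.
TEE = 1532.75 × 1.8 = 2758.95 kcal/day.
Required daily surplus = 1 × 7700 ÷ 7 = 1100 kcal/day.
Target intake = 2758.95 + 1100 = 3858.95 kcal/day.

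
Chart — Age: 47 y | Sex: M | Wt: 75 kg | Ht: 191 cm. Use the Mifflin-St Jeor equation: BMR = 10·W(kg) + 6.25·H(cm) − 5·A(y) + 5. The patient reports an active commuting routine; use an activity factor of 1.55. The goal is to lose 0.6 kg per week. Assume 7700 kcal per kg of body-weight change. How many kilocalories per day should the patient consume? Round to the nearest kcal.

1996 kilocalories per day

Mifflin-St Jeor (male): BMR = 10(75) + 6.25(191) − 5(47) + 5 = 750 + 1193.75 − 235 + 5 = 1713.75 kcal/day.
TEE = 1713.75 × 1.55 = 2656.3125 kcal/day.
Required daily deficit = 0.6 × 7700 ÷ 7 = 660 kcal/day.
Target intake = 2656.3125 − 660 = 1996.3125 kcal/day.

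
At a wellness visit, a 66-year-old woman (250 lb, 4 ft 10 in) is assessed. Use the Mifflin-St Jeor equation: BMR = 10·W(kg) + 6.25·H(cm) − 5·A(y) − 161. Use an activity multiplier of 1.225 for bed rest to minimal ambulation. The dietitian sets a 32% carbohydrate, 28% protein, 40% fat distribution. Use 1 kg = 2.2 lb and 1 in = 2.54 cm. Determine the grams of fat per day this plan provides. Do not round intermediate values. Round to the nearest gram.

Convert to metric: weight = 250 ÷ 2.2 = 113.6364 kg; height = (4×12 + 10) × 2.54 = 58 × 2.54 = 147.32 cm.
Mifflin-St Jeor (female): BMR = 10(113.6364) + 6.25(147.32) − 5(66) − 161 = 1136.3636 + 920.75 − 330 − 161 = 1566.1136 kcal/day.
TEE = 1566.1136 × 1.225 = 1918.4892 kcal/day.
Fat energy = 40% × 1918.4892 = 767.3957 kcal.
Fat = 767.3957 ÷ 9 kcal/g = 85.2662 g.

85 g/day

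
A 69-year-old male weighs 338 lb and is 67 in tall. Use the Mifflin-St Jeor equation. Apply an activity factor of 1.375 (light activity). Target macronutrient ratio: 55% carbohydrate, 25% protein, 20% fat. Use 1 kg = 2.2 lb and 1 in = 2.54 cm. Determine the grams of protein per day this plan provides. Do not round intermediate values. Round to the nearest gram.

Convert to metric: weight = 338 ÷ 2.2 = 153.6364 kg; height = 67 × 2.54 = 170.18 cm.
Mifflin-St Jeor (male): BMR = 10(153.6364) + 6.25(170.18) − 5(69) + 5 = 1536.3636 + 1063.625 − 345 + 5 = 2259.9886 kcal/day.
TEE = 2259.9886 × 1.375 = 3107.4844 kcal/day.
Protein energy = 25% × 3107.4844 = 776.8711 kcal.
Protein = 776.8711 ÷ 4 kcal/g = 194.2178 g.

194 g/day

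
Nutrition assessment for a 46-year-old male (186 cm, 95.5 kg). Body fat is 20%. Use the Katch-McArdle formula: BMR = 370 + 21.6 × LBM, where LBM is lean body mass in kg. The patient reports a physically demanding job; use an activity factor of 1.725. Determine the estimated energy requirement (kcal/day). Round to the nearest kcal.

3485 kcal/day

LBM = 95.5 × (1 − 0.2) = 76.4 kg. Katch-McArdle: BMR = 370 + 21.6 × 76.4 = 2020.24 kcal/day.
TEE = BMR × activity factor = 2020.24 × 1.725 = 3484.914 kcal/day.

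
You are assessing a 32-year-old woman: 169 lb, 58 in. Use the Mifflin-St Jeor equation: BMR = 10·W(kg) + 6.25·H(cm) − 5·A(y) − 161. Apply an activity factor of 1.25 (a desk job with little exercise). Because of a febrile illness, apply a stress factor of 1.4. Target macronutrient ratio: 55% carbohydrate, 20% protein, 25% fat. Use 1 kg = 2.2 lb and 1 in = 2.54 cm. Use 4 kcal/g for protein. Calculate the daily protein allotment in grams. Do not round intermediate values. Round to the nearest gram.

120 g/day

Convert to metric: weight = 169 ÷ 2.2 = 76.8182 kg; height = 58 × 2.54 = 147.32 cm.
Mifflin-St Jeor (female): BMR = 10(76.8182) + 6.25(147.32) − 5(32) − 161 = 768.1818 + 920.75 − 160 − 161 = 1367.9318 kcal/day.
TEE = 1367.9318 × 1.25 = 1709.9148 kcal/day.
With stress factor 1.4: 1709.9148 × 1.4 = 2393.8807 kcal/day.
Protein energy = 20% × 2393.8807 = 478.7761 kcal.
Protein = 478.7761 ÷ 4 kcal/g = 119.694 g.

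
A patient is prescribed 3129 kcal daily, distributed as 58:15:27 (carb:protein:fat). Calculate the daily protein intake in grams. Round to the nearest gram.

117 g/day

Protein energy = 15% × 3129 = 469.35 kcal.
At 4 kcal/g: 469.35 ÷ 4 = 117.3375 g.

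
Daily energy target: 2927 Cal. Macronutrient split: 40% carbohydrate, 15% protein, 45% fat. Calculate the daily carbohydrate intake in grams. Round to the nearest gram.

293 g/day

Carbohydrate energy = 40% × 2927 = 1170.8 kcal.
At 4 kcal/g: 1170.8 ÷ 4 = 292.7 g.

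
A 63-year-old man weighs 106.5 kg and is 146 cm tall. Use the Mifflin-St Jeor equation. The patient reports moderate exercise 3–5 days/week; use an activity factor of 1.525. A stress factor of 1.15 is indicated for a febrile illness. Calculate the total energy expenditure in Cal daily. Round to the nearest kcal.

Mifflin-St Jeor (male): BMR = 10(106.5) + 6.25(146) − 5(63) + 5 = 1065 + 912.5 − 315 + 5 = 1667.5 kcal/day.
TEE = BMR × activity factor = 1667.5 × 1.525 = 2542.9375 kcal/day.
Apply stress factor: 2542.9375 × 1.15 = 2924.3781 kcal/day.

2924 Cal daily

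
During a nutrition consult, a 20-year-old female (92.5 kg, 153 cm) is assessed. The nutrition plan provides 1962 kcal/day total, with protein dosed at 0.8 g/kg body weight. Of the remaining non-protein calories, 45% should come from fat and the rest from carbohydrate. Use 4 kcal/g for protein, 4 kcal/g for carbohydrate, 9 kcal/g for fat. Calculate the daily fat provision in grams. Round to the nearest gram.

Protein = 0.8 × 92.5 = 74 g → 74 × 4 = 296 kcal.
Non-protein calories = 1962 − 296 = 1666 kcal.
Fat: 45% × 1666 = 749.7 kcal; carbohydrate: 916.3 kcal.
Fat: 749.7 kcal ÷ 9 kcal/g = 83.3 g.

83 g/day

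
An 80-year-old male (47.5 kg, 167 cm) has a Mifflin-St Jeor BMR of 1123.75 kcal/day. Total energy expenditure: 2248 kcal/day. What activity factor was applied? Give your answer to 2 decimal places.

Activity factor = TEE ÷ BMR = 2248 ÷ 1123.75 = 2.

2.00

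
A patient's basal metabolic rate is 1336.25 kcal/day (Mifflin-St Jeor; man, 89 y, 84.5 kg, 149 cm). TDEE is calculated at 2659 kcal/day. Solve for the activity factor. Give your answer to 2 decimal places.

1.99

Activity factor = TEE ÷ BMR = 2659 ÷ 1336.25 = 1.99.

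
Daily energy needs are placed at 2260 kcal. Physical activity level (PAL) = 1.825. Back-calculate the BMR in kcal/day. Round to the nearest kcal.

1238 kcal/day

BMR = TEE ÷ activity factor = 2260 ÷ 1.825 = 1238.3562 kcal/day.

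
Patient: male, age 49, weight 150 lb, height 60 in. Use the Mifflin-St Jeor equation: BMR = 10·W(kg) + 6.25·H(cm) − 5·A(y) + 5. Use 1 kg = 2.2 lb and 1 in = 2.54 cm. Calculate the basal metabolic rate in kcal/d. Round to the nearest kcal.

Convert to metric: weight = 150 ÷ 2.2 = 68.1818 kg; height = 60 × 2.54 = 152.4 cm.
Mifflin-St Jeor (male): BMR = 10(68.1818) + 6.25(152.4) − 5(49) + 5 = 681.8182 + 952.5 − 245 + 5 = 1394.3182 kcal/day.

1394 kcal/d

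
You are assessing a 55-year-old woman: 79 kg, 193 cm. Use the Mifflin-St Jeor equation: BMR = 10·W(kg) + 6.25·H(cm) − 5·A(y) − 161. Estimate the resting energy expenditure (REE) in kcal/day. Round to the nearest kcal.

Mifflin-St Jeor (female): BMR = 10(79) + 6.25(193) − 5(55) − 161 = 790 + 1206.25 − 275 − 161 = 1560.25 kcal/day.

1560 kcal/day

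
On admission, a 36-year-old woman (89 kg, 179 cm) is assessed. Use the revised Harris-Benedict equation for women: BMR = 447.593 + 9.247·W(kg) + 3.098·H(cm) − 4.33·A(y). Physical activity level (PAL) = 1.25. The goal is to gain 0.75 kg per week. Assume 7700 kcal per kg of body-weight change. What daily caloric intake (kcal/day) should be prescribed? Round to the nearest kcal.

Harris-Benedict: BMR = 447.593 + 9.247(89) + 3.098(179) − 4.33(36) = 1669.238 kcal/day.
TEE = 1669.238 × 1.25 = 2086.5475 kcal/day.
Required daily surplus = 0.75 × 7700 ÷ 7 = 825 kcal/day.
Target intake = 2086.5475 + 825 = 2911.5475 kcal/day.

2912 kcal/day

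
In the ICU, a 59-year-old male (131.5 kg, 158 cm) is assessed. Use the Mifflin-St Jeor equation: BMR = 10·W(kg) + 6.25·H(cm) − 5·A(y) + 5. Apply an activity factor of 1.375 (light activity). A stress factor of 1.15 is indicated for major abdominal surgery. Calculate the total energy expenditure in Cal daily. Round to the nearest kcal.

Mifflin-St Jeor (male): BMR = 10(131.5) + 6.25(158) − 5(59) + 5 = 1315 + 987.5 − 295 + 5 = 2012.5 kcal/day.
TEE = BMR × activity factor = 2012.5 × 1.375 = 2767.1875 kcal/day.
Apply stress factor: 2767.1875 × 1.15 = 3182.2656 kcal/day.

3182 Cal daily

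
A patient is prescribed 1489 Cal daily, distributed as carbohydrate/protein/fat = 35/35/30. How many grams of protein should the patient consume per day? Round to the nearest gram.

130 g/day

Protein energy = 35% × 1489 = 521.15 kcal.
At 4 kcal/g: 521.15 ÷ 4 = 130.2875 g.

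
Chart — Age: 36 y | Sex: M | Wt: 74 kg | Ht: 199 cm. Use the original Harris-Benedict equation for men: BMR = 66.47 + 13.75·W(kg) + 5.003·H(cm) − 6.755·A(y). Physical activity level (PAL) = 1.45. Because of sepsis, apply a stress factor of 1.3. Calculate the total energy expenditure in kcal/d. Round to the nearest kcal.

3462 kcal/d

Harris-Benedict: BMR = 66.47 + 13.75(74) + 5.003(199) − 6.755(36) = 1836.387 kcal/day.
TEE = BMR × activity factor = 1836.387 × 1.45 = 2662.7612 kcal/day.
Apply stress factor: 2662.7612 × 1.3 = 3461.5895 kcal/day.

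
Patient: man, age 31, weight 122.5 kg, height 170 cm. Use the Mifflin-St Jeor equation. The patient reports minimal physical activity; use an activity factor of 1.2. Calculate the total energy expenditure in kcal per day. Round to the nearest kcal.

2565 kcal per day

Mifflin-St Jeor (male): BMR = 10(122.5) + 6.25(170) − 5(31) + 5 = 1225 + 1062.5 − 155 + 5 = 2137.5 kcal/day.
TEE = BMR × activity factor = 2137.5 × 1.2 = 2565 kcal/day.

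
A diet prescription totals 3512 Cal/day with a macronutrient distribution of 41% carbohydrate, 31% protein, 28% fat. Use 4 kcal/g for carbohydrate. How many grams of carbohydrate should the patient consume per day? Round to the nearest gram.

Carbohydrate energy = 41% × 3512 = 1439.92 kcal.
At 4 kcal/g: 1439.92 ÷ 4 = 359.98 g.

360 g/day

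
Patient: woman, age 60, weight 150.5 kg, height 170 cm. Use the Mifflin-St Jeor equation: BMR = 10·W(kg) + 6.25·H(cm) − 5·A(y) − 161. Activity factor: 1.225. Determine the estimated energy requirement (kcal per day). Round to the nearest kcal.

Mifflin-St Jeor (female): BMR = 10(150.5) + 6.25(170) − 5(60) − 161 = 1505 + 1062.5 − 300 − 161 = 2106.5 kcal/day.
TEE = BMR × activity factor = 2106.5 × 1.225 = 2580.4625 kcal/day.

2580 kcal per day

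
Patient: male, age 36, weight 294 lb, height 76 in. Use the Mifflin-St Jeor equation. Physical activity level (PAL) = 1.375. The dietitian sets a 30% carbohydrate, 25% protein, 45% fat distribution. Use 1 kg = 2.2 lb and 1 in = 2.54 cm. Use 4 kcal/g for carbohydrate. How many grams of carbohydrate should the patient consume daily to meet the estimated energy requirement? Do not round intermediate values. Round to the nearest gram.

Convert to metric: weight = 294 ÷ 2.2 = 133.6364 kg; height = 76 × 2.54 = 193.04 cm.
Mifflin-St Jeor (male): BMR = 10(133.6364) + 6.25(193.04) − 5(36) + 5 = 1336.3636 + 1206.5 − 180 + 5 = 2367.8636 kcal/day.
TEE = 2367.8636 × 1.375 = 3255.8125 kcal/day.
Carbohydrate energy = 30% × 3255.8125 = 976.7438 kcal.
Carbohydrate = 976.7438 ÷ 4 kcal/g = 244.1859 g.

244 g/day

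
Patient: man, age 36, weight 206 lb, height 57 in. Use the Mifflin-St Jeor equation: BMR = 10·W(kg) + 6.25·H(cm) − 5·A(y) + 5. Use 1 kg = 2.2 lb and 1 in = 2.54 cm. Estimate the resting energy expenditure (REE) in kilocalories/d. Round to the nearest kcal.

Convert to metric: weight = 206 ÷ 2.2 = 93.6364 kg; height = 57 × 2.54 = 144.78 cm.
Mifflin-St Jeor (male): BMR = 10(93.6364) + 6.25(144.78) − 5(36) + 5 = 936.3636 + 904.875 − 180 + 5 = 1666.2386 kcal/day.

1666 kilocalories/d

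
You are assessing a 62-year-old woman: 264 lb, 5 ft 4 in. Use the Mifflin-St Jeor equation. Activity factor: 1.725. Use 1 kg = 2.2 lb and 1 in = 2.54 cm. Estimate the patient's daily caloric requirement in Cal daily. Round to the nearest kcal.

Convert to metric: weight = 264 ÷ 2.2 = 120 kg; height = (5×12 + 4) × 2.54 = 64 × 2.54 = 162.56 cm.
Mifflin-St Jeor (female): BMR = 10(120) + 6.25(162.56) − 5(62) − 161 = 1200 + 1016 − 310 − 161 = 1745 kcal/day.
TEE = BMR × activity factor = 1745 × 1.725 = 3010.125 kcal/day.

3010 Cal daily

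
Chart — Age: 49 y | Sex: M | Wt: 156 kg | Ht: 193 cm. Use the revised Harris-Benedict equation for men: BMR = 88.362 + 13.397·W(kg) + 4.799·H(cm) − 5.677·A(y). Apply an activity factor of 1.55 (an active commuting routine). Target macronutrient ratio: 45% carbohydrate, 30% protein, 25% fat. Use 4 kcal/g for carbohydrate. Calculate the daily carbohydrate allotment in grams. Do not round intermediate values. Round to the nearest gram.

Harris-Benedict: BMR = 88.362 + 13.397(156) + 4.799(193) − 5.677(49) = 2826.328 kcal/day.
TEE = 2826.328 × 1.55 = 4380.8084 kcal/day.
Carbohydrate energy = 45% × 4380.8084 = 1971.3638 kcal.
Carbohydrate = 1971.3638 ÷ 4 kcal/g = 492.8409 g.

493 g/day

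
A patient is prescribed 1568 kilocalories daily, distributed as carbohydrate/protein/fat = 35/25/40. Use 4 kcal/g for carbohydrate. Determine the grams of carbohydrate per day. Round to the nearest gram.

Carbohydrate energy = 35% × 1568 = 548.8 kcal.
At 4 kcal/g: 548.8 ÷ 4 = 137.2 g.

137 g/day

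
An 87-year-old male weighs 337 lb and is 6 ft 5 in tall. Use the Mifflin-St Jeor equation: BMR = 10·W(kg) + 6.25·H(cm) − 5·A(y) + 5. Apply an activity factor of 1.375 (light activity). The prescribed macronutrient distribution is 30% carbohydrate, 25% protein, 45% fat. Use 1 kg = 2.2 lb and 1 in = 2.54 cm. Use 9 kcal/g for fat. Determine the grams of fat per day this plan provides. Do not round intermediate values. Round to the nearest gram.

160 g/day

Convert to metric: weight = 337 ÷ 2.2 = 153.1818 kg; height = (6×12 + 5) × 2.54 = 77 × 2.54 = 195.58 cm.
Mifflin-St Jeor (male): BMR = 10(153.1818) + 6.25(195.58) − 5(87) + 5 = 1531.8182 + 1222.375 − 435 + 5 = 2324.1932 kcal/day.
TEE = 2324.1932 × 1.375 = 3195.7656 kcal/day.
Fat energy = 45% × 3195.7656 = 1438.0945 kcal.
Fat = 1438.0945 ÷ 9 kcal/g = 159.7883 g.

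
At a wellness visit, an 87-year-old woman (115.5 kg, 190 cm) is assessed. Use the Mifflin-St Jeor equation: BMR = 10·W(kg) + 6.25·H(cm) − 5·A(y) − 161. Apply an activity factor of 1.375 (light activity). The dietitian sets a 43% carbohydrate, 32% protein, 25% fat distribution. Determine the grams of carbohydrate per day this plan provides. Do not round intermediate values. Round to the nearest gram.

Mifflin-St Jeor (female): BMR = 10(115.5) + 6.25(190) − 5(87) − 161 = 1155 + 1187.5 − 435 − 161 = 1746.5 kcal/day.
TEE = 1746.5 × 1.375 = 2401.4375 kcal/day.
Carbohydrate energy = 43% × 2401.4375 = 1032.6181 kcal.
Carbohydrate = 1032.6181 ÷ 4 kcal/g = 258.1545 g.

258 g/day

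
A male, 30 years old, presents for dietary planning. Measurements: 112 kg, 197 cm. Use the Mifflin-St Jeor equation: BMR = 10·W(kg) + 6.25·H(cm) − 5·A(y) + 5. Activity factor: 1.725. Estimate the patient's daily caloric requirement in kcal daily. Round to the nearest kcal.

Mifflin-St Jeor (male): BMR = 10(112) + 6.25(197) − 5(30) + 5 = 1120 + 1231.25 − 150 + 5 = 2206.25 kcal/day.
TEE = BMR × activity factor = 2206.25 × 1.725 = 3805.7813 kcal/day.

3806 kcal daily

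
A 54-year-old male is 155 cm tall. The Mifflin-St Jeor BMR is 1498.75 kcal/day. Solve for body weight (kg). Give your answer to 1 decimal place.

1498.75 = 10·W + 6.25(155) − 5(54) + 5
10·W = 1498.75 − 703.75 = 795, so W = 79.5 kg.

79.5 kg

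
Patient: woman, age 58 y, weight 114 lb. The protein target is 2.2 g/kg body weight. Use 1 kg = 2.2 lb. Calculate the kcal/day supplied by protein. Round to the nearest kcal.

456 kcal/day

Weight in kg = 114 ÷ 2.2 = 51.8182 kg.
Protein = 2.2 g/kg × 51.8182 kg = 114 g/day.
Protein energy = 114 g × 4 kcal/g = 456 kcal/day.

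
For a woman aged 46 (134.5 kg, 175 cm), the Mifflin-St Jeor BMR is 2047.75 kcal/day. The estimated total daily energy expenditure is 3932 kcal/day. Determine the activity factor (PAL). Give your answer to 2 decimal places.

1.92

Activity factor = TEE ÷ BMR = 3932 ÷ 2047.75 = 1.92.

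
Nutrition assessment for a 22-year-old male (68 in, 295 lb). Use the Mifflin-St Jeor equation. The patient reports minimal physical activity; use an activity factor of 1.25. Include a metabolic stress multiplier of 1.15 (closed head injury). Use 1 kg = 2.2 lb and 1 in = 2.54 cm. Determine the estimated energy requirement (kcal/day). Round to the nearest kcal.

Convert to metric: weight = 295 ÷ 2.2 = 134.0909 kg; height = 68 × 2.54 = 172.72 cm.
Mifflin-St Jeor (male): BMR = 10(134.0909) + 6.25(172.72) − 5(22) + 5 = 1340.9091 + 1079.5 − 110 + 5 = 2315.4091 kcal/day.
TEE = BMR × activity factor = 2315.4091 × 1.25 = 2894.2614 kcal/day.
Apply stress factor: 2894.2614 × 1.15 = 3328.4006 kcal/day.

3328 kcal/day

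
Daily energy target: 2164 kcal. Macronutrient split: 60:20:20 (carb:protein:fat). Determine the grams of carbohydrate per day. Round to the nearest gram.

325 g/day

Carbohydrate energy = 60% × 2164 = 1298.4 kcal.
At 4 kcal/g: 1298.4 ÷ 4 = 324.6 g.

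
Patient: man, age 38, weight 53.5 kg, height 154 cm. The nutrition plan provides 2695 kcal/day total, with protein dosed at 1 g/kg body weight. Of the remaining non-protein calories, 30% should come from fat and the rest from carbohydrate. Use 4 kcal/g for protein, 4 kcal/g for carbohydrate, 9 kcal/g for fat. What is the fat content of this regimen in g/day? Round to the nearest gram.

83 g/day

Protein = 1 × 53.5 = 53.5 g → 53.5 × 4 = 214 kcal.
Non-protein calories = 2695 − 214 = 2481 kcal.
Fat: 30% × 2481 = 744.3 kcal; carbohydrate: 1736.7 kcal.
Fat: 744.3 kcal ÷ 9 kcal/g = 82.7 g.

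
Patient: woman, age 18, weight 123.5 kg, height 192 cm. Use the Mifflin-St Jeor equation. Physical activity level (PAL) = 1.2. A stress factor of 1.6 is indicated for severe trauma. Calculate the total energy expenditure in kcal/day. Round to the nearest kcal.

Mifflin-St Jeor (female): BMR = 10(123.5) + 6.25(192) − 5(18) − 161 = 1235 + 1200 − 90 − 161 = 2184 kcal/day.
TEE = BMR × activity factor = 2184 × 1.2 = 2620.8 kcal/day.
Apply stress factor: 2620.8 × 1.6 = 4193.28 kcal/day.

4193 kcal/day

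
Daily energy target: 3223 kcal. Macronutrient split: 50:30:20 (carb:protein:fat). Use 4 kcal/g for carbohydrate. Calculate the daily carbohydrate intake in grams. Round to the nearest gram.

Carbohydrate energy = 50% × 3223 = 1611.5 kcal.
At 4 kcal/g: 1611.5 ÷ 4 = 402.875 g.

403 g/day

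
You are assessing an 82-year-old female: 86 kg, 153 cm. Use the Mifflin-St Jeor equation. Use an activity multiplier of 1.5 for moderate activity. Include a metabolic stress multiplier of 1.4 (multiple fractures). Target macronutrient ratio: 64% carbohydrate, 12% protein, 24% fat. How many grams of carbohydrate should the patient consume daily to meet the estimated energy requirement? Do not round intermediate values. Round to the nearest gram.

418 g/day

Mifflin-St Jeor (female): BMR = 10(86) + 6.25(153) − 5(82) − 161 = 860 + 956.25 − 410 − 161 = 1245.25 kcal/day.
TEE = 1245.25 × 1.5 = 1867.875 kcal/day.
With stress factor 1.4: 1867.875 × 1.4 = 2615.025 kcal/day.
Carbohydrate energy = 64% × 2615.025 = 1673.616 kcal.
Carbohydrate = 1673.616 ÷ 4 kcal/g = 418.404 g.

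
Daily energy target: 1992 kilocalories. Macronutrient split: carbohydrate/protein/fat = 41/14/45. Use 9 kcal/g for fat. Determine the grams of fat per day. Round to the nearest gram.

Fat energy = 45% × 1992 = 896.4 kcal.
At 9 kcal/g: 896.4 ÷ 9 = 99.6 g.

100 g/day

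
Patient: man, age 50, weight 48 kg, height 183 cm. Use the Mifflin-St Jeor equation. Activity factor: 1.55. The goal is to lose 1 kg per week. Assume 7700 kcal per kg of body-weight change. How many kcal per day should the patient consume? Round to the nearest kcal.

Mifflin-St Jeor (male): BMR = 10(48) + 6.25(183) − 5(50) + 5 = 480 + 1143.75 − 250 + 5 = 1378.75 kcal/day.
TEE = 1378.75 × 1.55 = 2137.0625 kcal/day.
Required daily deficit = 1 × 7700 ÷ 7 = 1100 kcal/day.
Target intake = 2137.0625 − 1100 = 1037.0625 kcal/day.

1037 kcal per day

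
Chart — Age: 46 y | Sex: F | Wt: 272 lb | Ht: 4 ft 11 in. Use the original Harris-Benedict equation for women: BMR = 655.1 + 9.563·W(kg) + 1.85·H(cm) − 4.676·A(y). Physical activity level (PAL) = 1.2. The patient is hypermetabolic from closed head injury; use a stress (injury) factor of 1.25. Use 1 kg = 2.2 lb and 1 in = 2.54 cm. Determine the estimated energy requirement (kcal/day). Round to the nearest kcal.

2849 kcal/day

Convert to metric: weight = 272 ÷ 2.2 = 123.6364 kg; height = (4×12 + 11) × 2.54 = 59 × 2.54 = 149.86 cm.
Harris-Benedict: BMR = 655.1 + 9.563(123.6364) + 1.85(149.86) − 4.676(46) = 1899.5795 kcal/day.
TEE = BMR × activity factor = 1899.5795 × 1.2 = 2279.4955 kcal/day.
Apply stress factor: 2279.4955 × 1.25 = 2849.3693 kcal/day.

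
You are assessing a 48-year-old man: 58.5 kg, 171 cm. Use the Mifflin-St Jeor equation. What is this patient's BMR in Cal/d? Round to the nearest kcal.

1419 Cal/d

Mifflin-St Jeor (male): BMR = 10(58.5) + 6.25(171) − 5(48) + 5 = 585 + 1068.75 − 240 + 5 = 1418.75 kcal/day.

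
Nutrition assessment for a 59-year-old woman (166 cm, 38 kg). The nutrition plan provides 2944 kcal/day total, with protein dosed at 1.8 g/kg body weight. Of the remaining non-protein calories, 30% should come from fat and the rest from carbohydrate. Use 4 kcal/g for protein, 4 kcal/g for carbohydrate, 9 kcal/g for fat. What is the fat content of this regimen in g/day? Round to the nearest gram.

89 g/day

Protein = 1.8 × 38 = 68.4 g → 68.4 × 4 = 273.6 kcal.
Non-protein calories = 2944 − 273.6 = 2670.4 kcal.
Fat: 30% × 2670.4 = 801.12 kcal; carbohydrate: 1869.28 kcal.
Fat: 801.12 kcal ÷ 9 kcal/g = 89.0133 g.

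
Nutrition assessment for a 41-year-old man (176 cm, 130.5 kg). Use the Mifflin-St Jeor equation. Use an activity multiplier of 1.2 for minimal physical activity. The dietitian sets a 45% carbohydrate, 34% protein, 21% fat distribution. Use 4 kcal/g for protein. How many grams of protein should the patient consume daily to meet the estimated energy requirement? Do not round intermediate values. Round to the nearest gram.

Mifflin-St Jeor (male): BMR = 10(130.5) + 6.25(176) − 5(41) + 5 = 1305 + 1100 − 205 + 5 = 2205 kcal/day.
TEE = 2205 × 1.2 = 2646 kcal/day.
Protein energy = 34% × 2646 = 899.64 kcal.
Protein = 899.64 ÷ 4 kcal/g = 224.91 g.

225 g/day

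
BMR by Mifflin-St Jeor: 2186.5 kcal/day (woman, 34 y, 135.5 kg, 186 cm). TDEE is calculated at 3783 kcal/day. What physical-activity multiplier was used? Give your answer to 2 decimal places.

1.73

Activity factor = TEE ÷ BMR = 3783 ÷ 2186.5 = 1.73.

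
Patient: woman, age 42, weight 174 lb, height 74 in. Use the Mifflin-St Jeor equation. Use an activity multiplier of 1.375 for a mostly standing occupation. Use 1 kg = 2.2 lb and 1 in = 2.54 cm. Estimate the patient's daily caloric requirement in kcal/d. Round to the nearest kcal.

Convert to metric: weight = 174 ÷ 2.2 = 79.0909 kg; height = 74 × 2.54 = 187.96 cm.
Mifflin-St Jeor (female): BMR = 10(79.0909) + 6.25(187.96) − 5(42) − 161 = 790.9091 + 1174.75 − 210 − 161 = 1594.6591 kcal/day.
TEE = BMR × activity factor = 1594.6591 × 1.375 = 2192.6563 kcal/day.

2193 kcal/d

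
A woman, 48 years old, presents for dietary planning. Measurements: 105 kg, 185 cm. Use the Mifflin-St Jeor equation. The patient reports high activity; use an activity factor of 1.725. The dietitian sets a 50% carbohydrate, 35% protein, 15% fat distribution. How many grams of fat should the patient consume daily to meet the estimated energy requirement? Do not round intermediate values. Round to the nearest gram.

Mifflin-St Jeor (female): BMR = 10(105) + 6.25(185) − 5(48) − 161 = 1050 + 1156.25 − 240 − 161 = 1805.25 kcal/day.
TEE = 1805.25 × 1.725 = 3114.0563 kcal/day.
Fat energy = 15% × 3114.0563 = 467.1084 kcal.
Fat = 467.1084 ÷ 9 kcal/g = 51.9009 g.

52 g/day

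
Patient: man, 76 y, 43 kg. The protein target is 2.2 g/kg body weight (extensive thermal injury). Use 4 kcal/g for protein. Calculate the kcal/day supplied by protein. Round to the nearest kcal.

Protein = 2.2 g/kg × 43 kg = 94.6 g/day.
Protein energy = 94.6 g × 4 kcal/g = 378.4 kcal/day.

378 kcal/day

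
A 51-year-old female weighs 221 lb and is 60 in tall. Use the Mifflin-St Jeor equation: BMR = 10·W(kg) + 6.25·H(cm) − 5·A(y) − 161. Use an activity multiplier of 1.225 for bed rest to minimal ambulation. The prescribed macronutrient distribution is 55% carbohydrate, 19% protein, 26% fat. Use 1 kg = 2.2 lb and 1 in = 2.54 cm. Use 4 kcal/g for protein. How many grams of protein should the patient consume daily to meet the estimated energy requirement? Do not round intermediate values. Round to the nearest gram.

90 g/day

Convert to metric: weight = 221 ÷ 2.2 = 100.4545 kg; height = 60 × 2.54 = 152.4 cm.
Mifflin-St Jeor (female): BMR = 10(100.4545) + 6.25(152.4) − 5(51) − 161 = 1004.5455 + 952.5 − 255 − 161 = 1541.0455 kcal/day.
TEE = 1541.0455 × 1.225 = 1887.7807 kcal/day.
Protein energy = 19% × 1887.7807 = 358.6783 kcal.
Protein = 358.6783 ÷ 4 kcal/g = 89.6696 g.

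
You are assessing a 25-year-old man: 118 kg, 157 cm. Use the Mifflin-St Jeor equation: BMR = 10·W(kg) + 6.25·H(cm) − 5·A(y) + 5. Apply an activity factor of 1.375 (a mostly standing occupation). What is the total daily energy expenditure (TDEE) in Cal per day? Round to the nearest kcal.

Mifflin-St Jeor (male): BMR = 10(118) + 6.25(157) − 5(25) + 5 = 1180 + 981.25 − 125 + 5 = 2041.25 kcal/day.
TEE = BMR × activity factor = 2041.25 × 1.375 = 2806.7188 kcal/day.

2807 Cal per day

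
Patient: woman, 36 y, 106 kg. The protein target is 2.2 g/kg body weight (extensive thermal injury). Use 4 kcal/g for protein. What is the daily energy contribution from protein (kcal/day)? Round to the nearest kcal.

933 kcal/day

Protein = 2.2 g/kg × 106 kg = 233.2 g/day.
Protein energy = 233.2 g × 4 kcal/g = 932.8 kcal/day.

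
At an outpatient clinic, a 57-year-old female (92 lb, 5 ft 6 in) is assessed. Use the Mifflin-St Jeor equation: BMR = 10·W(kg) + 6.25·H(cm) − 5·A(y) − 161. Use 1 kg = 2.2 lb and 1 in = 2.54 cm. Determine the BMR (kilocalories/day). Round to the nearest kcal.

1020 kilocalories/day

Convert to metric: weight = 92 ÷ 2.2 = 41.8182 kg; height = (5×12 + 6) × 2.54 = 66 × 2.54 = 167.64 cm.
Mifflin-St Jeor (female): BMR = 10(41.8182) + 6.25(167.64) − 5(57) − 161 = 418.1818 + 1047.75 − 285 − 161 = 1019.9318 kcal/day.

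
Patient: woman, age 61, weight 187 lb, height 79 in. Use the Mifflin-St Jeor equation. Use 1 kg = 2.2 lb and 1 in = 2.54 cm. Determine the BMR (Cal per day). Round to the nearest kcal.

1638 Cal per day

Convert to metric: weight = 187 ÷ 2.2 = 85 kg; height = 79 × 2.54 = 200.66 cm.
Mifflin-St Jeor (female): BMR = 10(85) + 6.25(200.66) − 5(61) − 161 = 850 + 1254.125 − 305 − 161 = 1638.125 kcal/day.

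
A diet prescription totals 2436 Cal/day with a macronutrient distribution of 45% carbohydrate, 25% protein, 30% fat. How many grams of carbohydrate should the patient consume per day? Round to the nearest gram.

Carbohydrate energy = 45% × 2436 = 1096.2 kcal.
At 4 kcal/g: 1096.2 ÷ 4 = 274.05 g.

274 g/day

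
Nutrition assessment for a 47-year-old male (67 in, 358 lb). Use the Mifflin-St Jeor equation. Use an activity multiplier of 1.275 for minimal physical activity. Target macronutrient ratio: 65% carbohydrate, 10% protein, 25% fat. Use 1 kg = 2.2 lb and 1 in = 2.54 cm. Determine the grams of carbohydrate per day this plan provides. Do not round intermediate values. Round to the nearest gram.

510 g/day

Convert to metric: weight = 358 ÷ 2.2 = 162.7273 kg; height = 67 × 2.54 = 170.18 cm.
Mifflin-St Jeor (male): BMR = 10(162.7273) + 6.25(170.18) − 5(47) + 5 = 1627.2727 + 1063.625 − 235 + 5 = 2460.8977 kcal/day.
TEE = 2460.8977 × 1.275 = 3137.6446 kcal/day.
Carbohydrate energy = 65% × 3137.6446 = 2039.469 kcal.
Carbohydrate = 2039.469 ÷ 4 kcal/g = 509.8672 g.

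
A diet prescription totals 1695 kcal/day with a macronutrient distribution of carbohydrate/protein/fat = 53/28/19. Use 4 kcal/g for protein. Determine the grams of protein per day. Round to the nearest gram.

Protein energy = 28% × 1695 = 474.6 kcal.
At 4 kcal/g: 474.6 ÷ 4 = 118.65 g.

119 g/day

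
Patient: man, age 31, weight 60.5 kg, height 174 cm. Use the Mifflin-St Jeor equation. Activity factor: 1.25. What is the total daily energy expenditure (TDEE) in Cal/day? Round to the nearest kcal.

Mifflin-St Jeor (male): BMR = 10(60.5) + 6.25(174) − 5(31) + 5 = 605 + 1087.5 − 155 + 5 = 1542.5 kcal/day.
TEE = BMR × activity factor = 1542.5 × 1.25 = 1928.125 kcal/day.

1928 Cal/day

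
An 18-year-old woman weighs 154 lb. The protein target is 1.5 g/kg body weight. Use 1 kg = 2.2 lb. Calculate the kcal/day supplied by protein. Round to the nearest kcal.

Weight in kg = 154 ÷ 2.2 = 70 kg.
Protein = 1.5 g/kg × 70 kg = 105 g/day.
Protein energy = 105 g × 4 kcal/g = 420 kcal/day.

420 kcal/day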